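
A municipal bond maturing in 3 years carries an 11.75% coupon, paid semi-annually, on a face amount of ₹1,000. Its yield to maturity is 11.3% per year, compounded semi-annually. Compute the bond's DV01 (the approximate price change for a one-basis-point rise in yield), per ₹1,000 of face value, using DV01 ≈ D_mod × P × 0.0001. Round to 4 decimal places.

₹0.2504

Periodic yield y = 0.0565.
  t   CF        PV=CF/(1+0.0565)^t    t·PV
  1        58.75        55.6081        55.6081
  2        58.75        52.6343       105.2686
  3        58.75        49.8195       149.4585
  4        58.75        47.1552       188.6209
  5        58.75        44.6334       223.1672
  6     1,058.75       761.3361     4,568.0165
  Σ                  1,011.1867     5,290.1399
P = 1,011.1867; D_Mac = 5.23162 half-year periods = 2.61581 yrs; D_mod = 2.47592 yrs.
DV01 ≈ 2.47592 × 1,011.1867 × 0.0001 = 0.250362.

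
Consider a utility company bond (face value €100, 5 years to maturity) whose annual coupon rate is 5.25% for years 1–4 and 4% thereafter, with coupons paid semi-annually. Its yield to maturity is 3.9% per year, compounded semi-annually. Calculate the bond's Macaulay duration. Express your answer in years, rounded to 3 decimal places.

Periodic yield y = 0.0195. Discount each cash flow and weight by its period:
  t   CF        PV=CF/(1+0.0195)^t    t·PV
  1        2.625         2.5748         2.5748
  2        2.625         2.5255         5.0511
  3        2.625         2.4772         7.4317
  4        2.625         2.4299         9.7194
  5        2.625         2.3834        11.9169
  6        2.625         2.3378        14.0268
  7        2.625         2.2931        16.0515
  8        2.625         2.2492        17.9937
  9        2.000         1.6809        15.1282
  10     102.000        84.0868       840.8681
  Σ                    105.0386       940.7622
Price P = Σ PV = 105.0386.
Macaulay duration = Σ(t·PV) / P = 940.7622 / 105.0386 = 8.95635 half-year periods.
In years: 8.95635 / 2 = 4.47817 years.

4.478 years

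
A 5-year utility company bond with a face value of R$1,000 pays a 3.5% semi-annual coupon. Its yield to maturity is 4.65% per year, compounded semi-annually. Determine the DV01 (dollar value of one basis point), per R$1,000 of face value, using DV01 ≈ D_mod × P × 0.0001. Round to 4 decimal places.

R$0.4284

Periodic yield y = 0.02325.
  t   CF        PV=CF/(1+0.02325)^t    t·PV
  1        17.50        17.1024        17.1024
  2        17.50        16.7138        33.4275
  3        17.50        16.3340        49.0020
  4        17.50        15.9629        63.8515
  5        17.50        15.6002        78.0008
  6        17.50        15.2457        91.4742
  7        17.50        14.8993       104.2951
  8        17.50        14.5608       116.4861
  9        17.50        14.2299       128.0692
  10    1,017.50       808.5686     8,085.6862
  Σ                    949.2175     8,767.3951
P = 949.2175; D_Mac = 9.23644 half-year periods = 4.61822 yrs; D_mod = 4.51329 yrs.
DV01 ≈ 4.51329 × 949.2175 × 0.0001 = 0.428409.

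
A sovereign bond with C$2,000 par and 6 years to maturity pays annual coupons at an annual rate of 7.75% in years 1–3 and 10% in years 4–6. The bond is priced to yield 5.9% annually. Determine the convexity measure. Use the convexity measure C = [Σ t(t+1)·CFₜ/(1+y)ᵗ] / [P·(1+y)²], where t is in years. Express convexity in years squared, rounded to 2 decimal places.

29.62

With y = 0.059:
  t   CF        PV=CF/(1+0.059)^t    t·PV        t(t+1)·PV
  1       155.00       146.3645       146.3645         292.7290
  2       155.00       138.2101       276.4202         829.2606
  3       155.00       130.5100       391.5300       1,566.1201
  4       200.00       159.0180       636.0718       3,180.3590
  5       200.00       150.1586       750.7930       4,504.7578
  6     2,200.00     1,559.7210     9,358.3260      65,508.2821
  Σ                  2,283.9822    11,559.5055      75,881.5087
P = 2,283.9822.
Convexity = Σ t(t+1)·PV / [P·(1+y)²] = 75,881.5087 / (2,283.9822 × 1.121481) = 29.62452.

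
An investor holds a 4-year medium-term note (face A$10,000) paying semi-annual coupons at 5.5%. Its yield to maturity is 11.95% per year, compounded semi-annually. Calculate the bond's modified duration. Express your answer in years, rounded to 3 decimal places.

Periodic yield y = 0.05975. First find Macaulay duration:
  t   CF        PV=CF/(1+0.05975)^t    t·PV
  1       275.00       259.4952       259.4952
  2       275.00       244.8645       489.7290
  3       275.00       231.0587       693.1762
  4       275.00       218.0314       872.1255
  5       275.00       205.7385     1,028.6925
  6       275.00       194.1387     1,164.8323
  7       275.00       183.1929     1,282.3505
  8    10,275.00     6,458.8385    51,670.7084
  Σ                  7,995.3585    57,461.1096
P = 7,995.3585; Macaulay duration = 57,461.1096 / 7,995.3585 = 7.18681 half-year periods = 3.59340 years.
Modified duration = D_Mac / (1 + y) = 3.59340 / 1.05975 = 3.39080 years.

3.391 years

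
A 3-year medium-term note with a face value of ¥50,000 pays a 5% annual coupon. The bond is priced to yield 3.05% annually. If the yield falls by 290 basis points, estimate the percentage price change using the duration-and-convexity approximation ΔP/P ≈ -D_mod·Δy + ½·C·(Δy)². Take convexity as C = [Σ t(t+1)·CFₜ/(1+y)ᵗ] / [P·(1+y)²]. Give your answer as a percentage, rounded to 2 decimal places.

With y = 0.0305:
  t   CF        PV=CF/(1+0.0305)^t    t·PV        t(t+1)·PV
  1     2,500.00     2,426.0068     2,426.0068       4,852.0136
  2     2,500.00     2,354.2036     4,708.4072      14,125.2215
  3    52,500.00    47,975.0366   143,925.1099     575,700.4396
  Σ                 52,755.2470   151,059.5239     594,677.6747
P = 52,755.2470; D_Mac = 2.86340 yrs; D_mod = 2.77865 yrs; C = 10.61500.
Duration effect: -2.77865 × (-0.029) = +0.080581
Convexity effect: 0.5 × 10.61500 × (-0.029)² = +0.0044636
ΔP/P ≈ +0.080581 + 0.0044636 = +0.085045 = +8.5045%.

+8.50%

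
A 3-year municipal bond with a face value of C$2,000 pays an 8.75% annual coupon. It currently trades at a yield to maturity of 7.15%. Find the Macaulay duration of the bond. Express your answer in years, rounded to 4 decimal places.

2.7701 years

Periodic yield y = 0.0715. Discount each cash flow and weight by its year:
  t   CF        PV=CF/(1+0.0715)^t    t·PV
  1       175.00       163.3224       163.3224
  2       175.00       152.4241       304.8482
  3     2,175.00     1,768.0019     5,304.0058
  Σ                  2,083.7485     5,772.1765
Price P = Σ PV = 2,083.7485.
Macaulay duration = Σ(t·PV) / P = 5,772.1765 / 2,083.7485 = 2.77009 years.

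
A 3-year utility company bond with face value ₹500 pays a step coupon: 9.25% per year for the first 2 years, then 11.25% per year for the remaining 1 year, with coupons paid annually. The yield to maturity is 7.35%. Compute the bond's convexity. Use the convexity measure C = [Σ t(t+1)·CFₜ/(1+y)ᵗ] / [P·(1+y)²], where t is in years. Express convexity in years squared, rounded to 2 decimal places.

9.32

With y = 0.0735:
  t   CF        PV=CF/(1+0.0735)^t    t·PV        t(t+1)·PV
  1        46.25        43.0834        43.0834          86.1667
  2        46.25        40.1336        80.2671         240.8013
  3       556.25       449.6389     1,348.9167       5,395.6668
  Σ                    532.8558     1,472.2672       5,722.6349
P = 532.8558.
Convexity = Σ t(t+1)·PV / [P·(1+y)²] = 5,722.6349 / (532.8558 × 1.152402) = 9.31928.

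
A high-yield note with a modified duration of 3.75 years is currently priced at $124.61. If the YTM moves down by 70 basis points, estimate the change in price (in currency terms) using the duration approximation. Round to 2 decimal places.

+$3.27

Duration approximation: ΔP/P ≈ -D_mod · Δy = -3.75 × (-0.007) = +0.026250.
ΔP ≈ 124.61 × (+0.026250) = +3.2710125.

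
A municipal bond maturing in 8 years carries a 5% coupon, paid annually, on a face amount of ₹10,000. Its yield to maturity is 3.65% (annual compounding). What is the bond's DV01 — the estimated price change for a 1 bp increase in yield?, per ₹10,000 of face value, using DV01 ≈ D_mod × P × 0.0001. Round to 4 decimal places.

₹7.2148

Periodic yield y = 0.0365.
  t   CF        PV=CF/(1+0.0365)^t    t·PV
  1       500.00       482.3927       482.3927
  2       500.00       465.4054       930.8107
  3       500.00       449.0163     1,347.0488
  4       500.00       433.2043     1,732.8173
  5       500.00       417.9492     2,089.7459
  6       500.00       403.2312     2,419.3874
  7       500.00       389.0316     2,723.2211
  8    10,500.00     7,881.9713    63,055.7702
  Σ                 10,922.2019    74,781.1941
P = 10,922.2019; D_Mac = 6.84671 yrs; D_mod = 6.60561 yrs.
DV01 ≈ 6.60561 × 10,922.2019 × 0.0001 = 7.214780.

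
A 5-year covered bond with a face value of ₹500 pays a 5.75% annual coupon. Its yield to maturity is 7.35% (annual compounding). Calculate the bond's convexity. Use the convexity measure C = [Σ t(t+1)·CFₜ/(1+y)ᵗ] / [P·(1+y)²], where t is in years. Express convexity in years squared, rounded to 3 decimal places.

22.351

With y = 0.0735:
  t   CF        PV=CF/(1+0.0735)^t    t·PV        t(t+1)·PV
  1        28.75        26.7816        26.7816          53.5631
  2        28.75        24.9479        49.8958         149.6873
  3        28.75        23.2398        69.7193         278.8772
  4        28.75        21.6486        86.5944         432.9718
  5       528.75       370.8857     1,854.4287      11,126.5722
  Σ                    467.5035     2,087.4197      12,041.6716
P = 467.5035.
Convexity = Σ t(t+1)·PV / [P·(1+y)²] = 12,041.6716 / (467.5035 × 1.152402) = 22.35104.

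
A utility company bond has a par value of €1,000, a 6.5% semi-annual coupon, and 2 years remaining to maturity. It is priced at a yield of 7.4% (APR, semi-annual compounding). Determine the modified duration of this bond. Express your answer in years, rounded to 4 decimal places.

Periodic yield y = 0.037. First find Macaulay duration:
  t   CF        PV=CF/(1+0.037)^t    t·PV
  1        32.50        31.3404        31.3404
  2        32.50        30.2222        60.4444
  3        32.50        29.1439        87.4316
  4     1,032.50       892.8429     3,571.3715
  Σ                    983.5493     3,750.5878
P = 983.5493; Macaulay duration = 3,750.5878 / 983.5493 = 3.81332 half-year periods = 1.90666 years.
Modified duration = D_Mac / (1 + y) = 1.90666 / 1.037 = 1.83863 years.

1.8386 years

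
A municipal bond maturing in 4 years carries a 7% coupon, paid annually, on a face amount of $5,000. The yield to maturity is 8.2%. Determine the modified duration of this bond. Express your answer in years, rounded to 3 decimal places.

3.342 years

Periodic yield y = 0.082. First find Macaulay duration:
  t   CF        PV=CF/(1+0.082)^t    t·PV
  1       350.00       323.4750       323.4750
  2       350.00       298.9603       597.9206
  3       350.00       276.3034       828.9103
  4     5,350.00     3,903.4151    15,613.6604
  Σ                  4,802.1539    17,363.9664
P = 4,802.1539; Macaulay duration = 17,363.9664 / 4,802.1539 = 3.61587 years.
Modified duration = D_Mac / (1 + y) = 3.61587 / 1.082 = 3.34184 years.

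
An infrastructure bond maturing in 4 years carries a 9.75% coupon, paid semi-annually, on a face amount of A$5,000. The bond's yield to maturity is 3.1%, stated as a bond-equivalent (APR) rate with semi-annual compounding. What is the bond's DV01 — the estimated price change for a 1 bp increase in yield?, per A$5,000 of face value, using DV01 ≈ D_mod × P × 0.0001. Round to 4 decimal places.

Periodic yield y = 0.0155.
  t   CF        PV=CF/(1+0.0155)^t    t·PV
  1       243.75       240.0295       240.0295
  2       243.75       236.3659       472.7317
  3       243.75       232.7581       698.2744
  4       243.75       229.2054       916.8217
  5       243.75       225.7070     1,128.5349
  6       243.75       222.2619     1,333.5715
  7       243.75       218.8694     1,532.0861
  8     5,243.75     4,636.6312    37,093.0499
  Σ                  6,241.8285    43,415.0997
P = 6,241.8285; D_Mac = 6.95551 half-year periods = 3.47775 yrs; D_mod = 3.42467 yrs.
DV01 ≈ 3.42467 × 6,241.8285 × 0.0001 = 2.137622.

A$2.1376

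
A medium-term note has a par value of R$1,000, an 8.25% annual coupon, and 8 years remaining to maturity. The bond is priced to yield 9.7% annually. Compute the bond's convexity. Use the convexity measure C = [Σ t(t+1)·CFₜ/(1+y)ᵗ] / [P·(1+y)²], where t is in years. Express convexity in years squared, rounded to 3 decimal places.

With y = 0.097:
  t   CF        PV=CF/(1+0.097)^t    t·PV        t(t+1)·PV
  1        82.50        75.2051        75.2051         150.4102
  2        82.50        68.5552       137.1105         411.3315
  3        82.50        62.4934       187.4802         749.9206
  4        82.50        56.9675       227.8701       1,139.3507
  5        82.50        51.9303       259.6515       1,557.9089
  6        82.50        47.3385       284.0308       1,988.2156
  7        82.50        43.1527       302.0686       2,416.5489
  8     1,082.50       516.1488     4,129.1900      37,162.7104
  Σ                    921.7915     5,602.6068      45,576.3968
P = 921.7915.
Convexity = Σ t(t+1)·PV / [P·(1+y)²] = 45,576.3968 / (921.7915 × 1.203409) = 41.08602.

41.086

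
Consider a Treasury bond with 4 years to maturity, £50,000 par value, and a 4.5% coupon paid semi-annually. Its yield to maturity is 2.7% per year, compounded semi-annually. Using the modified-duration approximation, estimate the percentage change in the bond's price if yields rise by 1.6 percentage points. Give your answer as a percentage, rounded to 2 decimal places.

-5.87%

Periodic yield y = 0.0135. Modified duration first:
  t   CF        PV=CF/(1+0.0135)^t    t·PV
  1     1,125.00     1,110.0148     1,110.0148
  2     1,125.00     1,095.2292     2,190.4584
  3     1,125.00     1,080.6406     3,241.9217
  4     1,125.00     1,066.2462     4,264.9849
  5     1,125.00     1,052.0436     5,260.2182
  6     1,125.00     1,038.0302     6,228.1814
  7     1,125.00     1,024.2035     7,169.4244
  8    51,125.00    45,924.3795   367,395.0357
  Σ                 53,390.7876   396,860.2396
P = 53,390.7876; D_Mac = 7.43312 half-year periods = 3.71656 yrs; D_mod = 3.71656/(1+0.0135) = 3.66706 yrs.
ΔP/P ≈ -D_mod · Δy = -3.66706 × (+0.016) = -0.058673 = -5.8673%.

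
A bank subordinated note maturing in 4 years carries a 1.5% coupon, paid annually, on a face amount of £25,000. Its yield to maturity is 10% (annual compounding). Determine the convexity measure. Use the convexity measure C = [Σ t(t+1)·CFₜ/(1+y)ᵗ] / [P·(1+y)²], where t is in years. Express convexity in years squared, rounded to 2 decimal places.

15.95

With y = 0.1:
  t   CF        PV=CF/(1+0.1)^t    t·PV        t(t+1)·PV
  1       375.00       340.9091       340.9091         681.8182
  2       375.00       309.9174       619.8347       1,859.5041
  3       375.00       281.7431       845.2292       3,380.9166
  4    25,375.00    17,331.4664    69,325.8657     346,629.3286
  Σ                 18,264.0359    71,131.8387     352,551.5675
P = 18,264.0359.
Convexity = Σ t(t+1)·PV / [P·(1+y)²] = 352,551.5675 / (18,264.0359 × 1.210000) = 15.95293.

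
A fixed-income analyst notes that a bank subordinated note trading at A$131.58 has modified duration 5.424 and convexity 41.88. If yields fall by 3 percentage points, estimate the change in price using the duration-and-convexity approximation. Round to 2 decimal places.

Duration effect: -D_mod·Δy = -5.424 × (-0.03) = +0.162720
Convexity effect: ½·C·(Δy)² = 0.5 × 41.88 × (-0.03)² = +0.0188460
ΔP/P ≈ +0.162720 + 0.0188460 = +0.181566
ΔP ≈ 131.58 × (+0.181566) = +23.89045428.

+A$23.89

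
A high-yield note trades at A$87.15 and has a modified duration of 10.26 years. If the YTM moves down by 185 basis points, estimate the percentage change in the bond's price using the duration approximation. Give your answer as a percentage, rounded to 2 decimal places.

+18.98%

Duration approximation: ΔP/P ≈ -D_mod · Δy = -10.26 × (-0.0185) = +0.189810.
As a percentage: +18.9810%.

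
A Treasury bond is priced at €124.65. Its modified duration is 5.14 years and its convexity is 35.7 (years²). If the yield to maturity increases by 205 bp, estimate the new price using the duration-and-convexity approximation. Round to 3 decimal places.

€112.451

Duration effect: -D_mod·Δy = -5.14 × (+0.0205) = -0.105370
Convexity effect: ½·C·(Δy)² = 0.5 × 35.7 × (0.0205)² = +0.0075014625
ΔP/P ≈ -0.105370 + 0.0075014625 = -0.0978685375
New price ≈ 124.65 × (1 - 0.0978685375) = 112.450686800625.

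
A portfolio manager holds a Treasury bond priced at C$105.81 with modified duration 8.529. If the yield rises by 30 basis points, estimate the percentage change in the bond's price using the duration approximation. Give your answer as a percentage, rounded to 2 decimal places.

-2.56%

Duration approximation: ΔP/P ≈ -D_mod · Δy = -8.529 × (+0.003) = -0.025587.
As a percentage: -2.5587%.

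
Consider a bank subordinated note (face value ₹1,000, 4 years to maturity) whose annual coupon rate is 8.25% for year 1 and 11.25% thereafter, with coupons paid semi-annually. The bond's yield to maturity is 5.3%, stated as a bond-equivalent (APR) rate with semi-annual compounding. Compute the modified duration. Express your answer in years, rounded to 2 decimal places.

Periodic yield y = 0.0265. First find Macaulay duration:
  t   CF        PV=CF/(1+0.0265)^t    t·PV
  1        41.25        40.1851        40.1851
  2        41.25        39.1477        78.2954
  3        56.25        52.0051       156.0152
  4        56.25        50.6625       202.6500
  5        56.25        49.3546       246.7731
  6        56.25        48.0805       288.4829
  7        56.25        46.8392       327.8747
  8     1,056.25       856.8308     6,854.6468
  Σ                  1,183.1055     8,194.9231
P = 1,183.1055; Macaulay duration = 8,194.9231 / 1,183.1055 = 6.92662 half-year periods = 3.46331 years.
Modified duration = D_Mac / (1 + y) = 3.46331 / 1.0265 = 3.37390 years.

3.37 years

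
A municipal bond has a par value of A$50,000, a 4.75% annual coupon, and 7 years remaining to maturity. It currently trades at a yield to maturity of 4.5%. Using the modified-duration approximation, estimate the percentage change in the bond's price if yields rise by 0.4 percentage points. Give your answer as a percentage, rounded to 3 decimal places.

-2.344%

Periodic yield y = 0.045. Modified duration first:
  t   CF        PV=CF/(1+0.045)^t    t·PV
  1     2,375.00     2,272.7273     2,272.7273
  2     2,375.00     2,174.8586     4,349.7173
  3     2,375.00     2,081.2044     6,243.6133
  4     2,375.00     1,991.5832     7,966.3328
  5     2,375.00     1,905.8212     9,529.1062
  6     2,375.00     1,823.7524    10,942.5143
  7    52,375.00    38,486.6405   269,406.4833
  Σ                 50,736.5876   310,710.4944
P = 50,736.5876; D_Mac = 6.12399 yrs; D_mod = 6.12399/(1+0.045) = 5.86028 yrs.
ΔP/P ≈ -D_mod · Δy = -5.86028 × (+0.004) = -0.023441 = -2.3441%.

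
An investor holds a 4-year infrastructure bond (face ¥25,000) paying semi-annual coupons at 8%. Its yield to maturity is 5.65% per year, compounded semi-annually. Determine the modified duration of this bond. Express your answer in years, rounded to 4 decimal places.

Periodic yield y = 0.02825. First find Macaulay duration:
  t   CF        PV=CF/(1+0.02825)^t    t·PV
  1     1,000.00       972.5261       972.5261
  2     1,000.00       945.8071     1,891.6142
  3     1,000.00       919.8221     2,759.4663
  4     1,000.00       894.5510     3,578.2042
  5     1,000.00       869.9743     4,349.8714
  6     1,000.00       846.0727     5,076.4363
  7     1,000.00       822.8278     5,759.7948
  8    26,000.00    20,805.7609   166,446.0869
  Σ                 27,077.3421   190,834.0002
P = 27,077.3421; Macaulay duration = 190,834.0002 / 27,077.3421 = 7.04774 half-year periods = 3.52387 years.
Modified duration = D_Mac / (1 + y) = 3.52387 / 1.02825 = 3.42705 years.

3.4271 years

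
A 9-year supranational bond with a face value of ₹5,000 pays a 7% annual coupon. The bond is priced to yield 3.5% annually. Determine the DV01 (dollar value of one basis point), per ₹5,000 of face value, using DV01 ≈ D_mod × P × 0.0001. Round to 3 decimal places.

₹4.418

Periodic yield y = 0.035.
  t   CF        PV=CF/(1+0.035)^t    t·PV
  1       350.00       338.1643       338.1643
  2       350.00       326.7287       653.4575
  3       350.00       315.6799       947.0398
  4       350.00       305.0048     1,220.0191
  5       350.00       294.6906     1,473.4530
  6       350.00       284.7252     1,708.3514
  7       350.00       275.0968     1,925.6779
  8       350.00       265.7940     2,126.3524
  9     5,350.00     3,925.4607    35,329.1463
  Σ                  6,331.3451    45,721.6616
P = 6,331.3451; D_Mac = 7.22148 yrs; D_mod = 6.97727 yrs.
DV01 ≈ 6.97727 × 6,331.3451 × 0.0001 = 4.417552.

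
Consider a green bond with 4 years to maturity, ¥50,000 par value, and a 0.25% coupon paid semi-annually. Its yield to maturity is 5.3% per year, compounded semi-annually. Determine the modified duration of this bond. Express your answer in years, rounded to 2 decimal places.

Periodic yield y = 0.0265. First find Macaulay duration:
  t   CF        PV=CF/(1+0.0265)^t    t·PV
  1        62.50        60.8865        60.8865
  2        62.50        59.3147       118.6293
  3        62.50        57.7834       173.3502
  4        62.50        56.2917       225.1667
  5        62.50        54.8385       274.1923
  6        62.50        53.4228       320.5365
  7        62.50        52.0436       364.3052
  8    50,062.50    40,610.7401   324,885.9204
  Σ                 41,005.3211   326,422.9873
P = 41,005.3211; Macaulay duration = 326,422.9873 / 41,005.3211 = 7.96050 half-year periods = 3.98025 years.
Modified duration = D_Mac / (1 + y) = 3.98025 / 1.0265 = 3.87750 years.

3.88 years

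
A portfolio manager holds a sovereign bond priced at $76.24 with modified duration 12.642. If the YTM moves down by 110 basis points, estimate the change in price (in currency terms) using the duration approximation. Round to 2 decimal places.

Duration approximation: ΔP/P ≈ -D_mod · Δy = -12.642 × (-0.011) = +0.139062.
ΔP ≈ 76.24 × (+0.139062) = +10.60208688.

+$10.60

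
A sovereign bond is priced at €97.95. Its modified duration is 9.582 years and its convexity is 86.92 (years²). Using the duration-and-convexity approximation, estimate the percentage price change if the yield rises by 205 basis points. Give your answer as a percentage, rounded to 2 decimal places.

Duration effect: -D_mod·Δy = -9.582 × (+0.0205) = -0.196431
Convexity effect: ½·C·(Δy)² = 0.5 × 86.92 × (0.0205)² = +0.018264065
ΔP/P ≈ -0.196431 + 0.018264065 = -0.178166935
= -17.8166935%.

-17.82%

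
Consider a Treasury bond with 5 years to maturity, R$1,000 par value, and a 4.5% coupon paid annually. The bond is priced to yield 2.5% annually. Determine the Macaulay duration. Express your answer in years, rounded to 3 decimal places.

4.608 years

Periodic yield y = 0.025. Discount each cash flow and weight by its year:
  t   CF        PV=CF/(1+0.025)^t    t·PV
  1        45.00        43.9024        43.9024
  2        45.00        42.8316        85.6633
  3        45.00        41.7870       125.3609
  4        45.00        40.7678       163.0711
  5     1,045.00       923.6277     4,618.1387
  Σ                  1,092.9166     5,036.1364
Price P = Σ PV = 1,092.9166.
Macaulay duration = Σ(t·PV) / P = 5,036.1364 / 1,092.9166 = 4.60798 years.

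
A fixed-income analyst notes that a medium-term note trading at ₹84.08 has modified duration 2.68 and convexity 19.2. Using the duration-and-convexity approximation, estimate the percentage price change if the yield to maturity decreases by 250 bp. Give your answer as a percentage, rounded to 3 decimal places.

Duration effect: -D_mod·Δy = -2.68 × (-0.025) = +0.067000
Convexity effect: ½·C·(Δy)² = 0.5 × 19.2 × (-0.025)² = +0.0060000
ΔP/P ≈ +0.067000 + 0.0060000 = +0.073000
= +7.3000%.

+7.300%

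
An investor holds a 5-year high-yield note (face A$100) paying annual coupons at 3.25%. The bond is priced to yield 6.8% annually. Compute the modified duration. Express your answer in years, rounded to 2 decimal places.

Periodic yield y = 0.068. First find Macaulay duration:
  t   CF        PV=CF/(1+0.068)^t    t·PV
  1         3.25         3.0431         3.0431
  2         3.25         2.8493         5.6986
  3         3.25         2.6679         8.0037
  4         3.25         2.4980         9.9921
  5       103.25        74.3077       371.5385
  Σ                     85.3660       398.2760
P = 85.3660; Macaulay duration = 398.2760 / 85.3660 = 4.66551 years.
Modified duration = D_Mac / (1 + y) = 4.66551 / 1.068 = 4.36846 years.

4.37 years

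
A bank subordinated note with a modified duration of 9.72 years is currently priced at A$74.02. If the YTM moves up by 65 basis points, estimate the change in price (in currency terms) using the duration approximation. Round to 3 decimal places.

Duration approximation: ΔP/P ≈ -D_mod · Δy = -9.72 × (+0.0065) = -0.063180.
ΔP ≈ 74.02 × (-0.063180) = -4.6765836.

-A$4.677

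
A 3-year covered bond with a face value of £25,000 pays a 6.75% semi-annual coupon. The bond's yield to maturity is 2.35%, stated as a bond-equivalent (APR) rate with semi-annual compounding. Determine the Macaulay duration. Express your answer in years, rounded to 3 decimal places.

Periodic yield y = 0.01175. Discount each cash flow and weight by its period:
  t   CF        PV=CF/(1+0.01175)^t    t·PV
  1       843.75       833.9511       833.9511
  2       843.75       824.2659     1,648.5319
  3       843.75       814.6933     2,444.0799
  4       843.75       805.2318     3,220.9273
  5       843.75       795.8802     3,979.4012
  6    25,843.75    24,094.4076   144,566.4456
  Σ                 28,168.4300   156,693.3370
Price P = Σ PV = 28,168.4300.
Macaulay duration = Σ(t·PV) / P = 156,693.3370 / 28,168.4300 = 5.56273 half-year periods.
In years: 5.56273 / 2 = 2.78136 years.

2.781 years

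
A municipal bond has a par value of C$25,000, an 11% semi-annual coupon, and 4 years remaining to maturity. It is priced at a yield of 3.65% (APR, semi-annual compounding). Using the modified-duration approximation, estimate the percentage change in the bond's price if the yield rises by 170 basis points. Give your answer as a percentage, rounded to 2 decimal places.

-5.72%

Periodic yield y = 0.01825. Modified duration first:
  t   CF        PV=CF/(1+0.01825)^t    t·PV
  1     1,375.00     1,350.3560     1,350.3560
  2     1,375.00     1,326.1537     2,652.3074
  3     1,375.00     1,302.3852     3,907.1555
  4     1,375.00     1,279.0426     5,116.1706
  5     1,375.00     1,256.1185     6,280.5924
  6     1,375.00     1,233.6052     7,401.6311
  7     1,375.00     1,211.4954     8,480.4677
  8    26,375.00    22,822.1796   182,577.4366
  Σ                 31,781.3361   217,766.1173
P = 31,781.3361; D_Mac = 6.85201 half-year periods = 3.42601 yrs; D_mod = 3.42601/(1+0.01825) = 3.36460 yrs.
ΔP/P ≈ -D_mod · Δy = -3.36460 × (+0.017) = -0.057198 = -5.7198%.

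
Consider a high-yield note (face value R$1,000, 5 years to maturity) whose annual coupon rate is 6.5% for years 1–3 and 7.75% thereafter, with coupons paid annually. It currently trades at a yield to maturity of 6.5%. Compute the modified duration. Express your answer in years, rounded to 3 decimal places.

4.157 years

Periodic yield y = 0.065. First find Macaulay duration:
  t   CF        PV=CF/(1+0.065)^t    t·PV
  1        65.00        61.0329        61.0329
  2        65.00        57.3079       114.6157
  3        65.00        53.8102       161.4306
  4        77.50        60.2425       240.9702
  5     1,077.50       786.4466     3,932.2330
  Σ                  1,018.8400     4,510.2823
P = 1,018.8400; Macaulay duration = 4,510.2823 / 1,018.8400 = 4.42688 years.
Modified duration = D_Mac / (1 + y) = 4.42688 / 1.065 = 4.15669 years.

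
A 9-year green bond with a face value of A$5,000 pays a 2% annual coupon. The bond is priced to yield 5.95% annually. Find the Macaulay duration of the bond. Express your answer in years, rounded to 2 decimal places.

8.18 years

Periodic yield y = 0.0595. Discount each cash flow and weight by its year:
  t   CF        PV=CF/(1+0.0595)^t    t·PV
  1       100.00        94.3841        94.3841
  2       100.00        89.0837       178.1673
  3       100.00        84.0809       252.2426
  4       100.00        79.3590       317.4360
  5       100.00        74.9023       374.5115
  6       100.00        70.6959       424.1754
  7       100.00        66.7257       467.0800
  8       100.00        62.9785       503.8280
  9     5,100.00     3,031.5276    27,283.7484
  Σ                  3,653.7377    29,895.5734
Price P = Σ PV = 3,653.7377.
Macaulay duration = Σ(t·PV) / P = 29,895.5734 / 3,653.7377 = 8.18219 years.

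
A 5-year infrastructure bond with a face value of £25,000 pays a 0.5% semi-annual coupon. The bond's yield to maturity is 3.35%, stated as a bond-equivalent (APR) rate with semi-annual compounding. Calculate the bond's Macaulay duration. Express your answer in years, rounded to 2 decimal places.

Periodic yield y = 0.01675. Discount each cash flow and weight by its period:
  t   CF        PV=CF/(1+0.01675)^t    t·PV
  1        62.50        61.4704        61.4704
  2        62.50        60.4577       120.9154
  3        62.50        59.4617       178.3852
  4        62.50        58.4821       233.9286
  5        62.50        57.5187       287.5935
  6        62.50        56.5711       339.4268
  7        62.50        55.6392       389.4743
  8        62.50        54.7226       437.7806
  9        62.50        53.8211       484.3897
  10   25,062.50    21,226.7048   212,267.0475
  Σ                 21,744.8494   214,800.4120
Price P = Σ PV = 21,744.8494.
Macaulay duration = Σ(t·PV) / P = 214,800.4120 / 21,744.8494 = 9.87822 half-year periods.
In years: 9.87822 / 2 = 4.93911 years.

4.94 years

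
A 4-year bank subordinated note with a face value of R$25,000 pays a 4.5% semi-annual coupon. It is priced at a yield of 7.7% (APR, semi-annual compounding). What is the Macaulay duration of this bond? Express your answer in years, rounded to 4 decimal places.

Periodic yield y = 0.0385. Discount each cash flow and weight by its period:
  t   CF        PV=CF/(1+0.0385)^t    t·PV
  1       562.50       541.6466       541.6466
  2       562.50       521.5663     1,043.1326
  3       562.50       502.2304     1,506.6913
  4       562.50       483.6114     1,934.4456
  5       562.50       465.6826     2,328.4131
  6       562.50       448.4185     2,690.5110
  7       562.50       431.7944     3,022.5609
  8    25,562.50    18,895.1924   151,161.5392
  Σ                 22,290.1427   164,228.9402
Price P = Σ PV = 22,290.1427.
Macaulay duration = Σ(t·PV) / P = 164,228.9402 / 22,290.1427 = 7.36778 half-year periods.
In years: 7.36778 / 2 = 3.68389 years.

3.6839 years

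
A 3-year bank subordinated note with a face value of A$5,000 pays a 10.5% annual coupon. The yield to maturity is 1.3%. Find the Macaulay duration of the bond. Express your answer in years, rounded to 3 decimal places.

Periodic yield y = 0.013. Discount each cash flow and weight by its year:
  t   CF        PV=CF/(1+0.013)^t    t·PV
  1       525.00       518.2626       518.2626
  2       525.00       511.6116     1,023.2233
  3     5,525.00     5,315.0083    15,945.0249
  Σ                  6,344.8825    17,486.5107
Price P = Σ PV = 6,344.8825.
Macaulay duration = Σ(t·PV) / P = 17,486.5107 / 6,344.8825 = 2.75600 years.

2.756 years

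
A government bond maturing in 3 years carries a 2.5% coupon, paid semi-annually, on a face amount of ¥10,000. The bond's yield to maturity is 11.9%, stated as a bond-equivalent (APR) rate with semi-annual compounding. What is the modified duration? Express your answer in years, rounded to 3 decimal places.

2.731 years

Periodic yield y = 0.0595. First find Macaulay duration:
  t   CF        PV=CF/(1+0.0595)^t    t·PV
  1       125.00       117.9802       117.9802
  2       125.00       111.3546       222.7092
  3       125.00       105.1011       315.3032
  4       125.00        99.1987       396.7950
  5       125.00        93.6279       468.1394
  6    10,125.00     7,157.9600    42,947.7598
  Σ                  7,685.2224    44,468.6868
P = 7,685.2224; Macaulay duration = 44,468.6868 / 7,685.2224 = 5.78626 half-year periods = 2.89313 years.
Modified duration = D_Mac / (1 + y) = 2.89313 / 1.0595 = 2.73066 years.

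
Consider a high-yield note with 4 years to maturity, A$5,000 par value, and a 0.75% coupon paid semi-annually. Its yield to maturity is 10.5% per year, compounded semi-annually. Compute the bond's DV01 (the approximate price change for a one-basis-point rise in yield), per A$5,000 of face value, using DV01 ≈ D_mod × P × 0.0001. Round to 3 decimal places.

Periodic yield y = 0.0525.
  t   CF        PV=CF/(1+0.0525)^t    t·PV
  1        18.75        17.8147        17.8147
  2        18.75        16.9261        33.8522
  3        18.75        16.0818        48.2454
  4        18.75        15.2796        61.1185
  5        18.75        14.5175        72.5873
  6        18.75        13.7933        82.7599
  7        18.75        13.1053        91.7370
  8     5,018.75     3,332.8727    26,662.9816
  Σ                  3,440.3910    27,071.0967
P = 3,440.3910; D_Mac = 7.86861 half-year periods = 3.93431 yrs; D_mod = 3.73806 yrs.
DV01 ≈ 3.73806 × 3,440.3910 × 0.0001 = 1.286038.

A$1.286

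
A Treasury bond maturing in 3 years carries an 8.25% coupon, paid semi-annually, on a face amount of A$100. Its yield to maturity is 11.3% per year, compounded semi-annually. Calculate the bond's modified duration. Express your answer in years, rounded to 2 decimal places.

Periodic yield y = 0.0565. First find Macaulay duration:
  t   CF        PV=CF/(1+0.0565)^t    t·PV
  1        4.125         3.9044         3.9044
  2        4.125         3.6956         7.3912
  3        4.125         3.4980        10.4939
  4        4.125         3.3109        13.2436
  5        4.125         3.1338        15.6692
  6      104.125        74.8752       449.2512
  Σ                     92.4179       499.9535
P = 92.4179; Macaulay duration = 499.9535 / 92.4179 = 5.40970 half-year periods = 2.70485 years.
Modified duration = D_Mac / (1 + y) = 2.70485 / 1.0565 = 2.56020 years.

2.56 years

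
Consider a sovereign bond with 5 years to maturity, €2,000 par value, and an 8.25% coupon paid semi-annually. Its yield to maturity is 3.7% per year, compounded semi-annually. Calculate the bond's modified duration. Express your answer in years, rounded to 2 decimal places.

Periodic yield y = 0.0185. First find Macaulay duration:
  t   CF        PV=CF/(1+0.0185)^t    t·PV
  1        82.50        81.0015        81.0015
  2        82.50        79.5302       159.0603
  3        82.50        78.0856       234.2567
  4        82.50        76.6672       306.6690
  5        82.50        75.2747       376.3733
  6        82.50        73.9074       443.4442
  7        82.50        72.5649       507.9544
  8        82.50        71.2469       569.9748
  9        82.50        69.9527       629.5745
  10    2,082.50     1,733.7029    17,337.0290
  Σ                  2,411.9339    20,645.3378
P = 2,411.9339; Macaulay duration = 20,645.3378 / 2,411.9339 = 8.55966 half-year periods = 4.27983 years.
Modified duration = D_Mac / (1 + y) = 4.27983 / 1.0185 = 4.20209 years.

4.20 years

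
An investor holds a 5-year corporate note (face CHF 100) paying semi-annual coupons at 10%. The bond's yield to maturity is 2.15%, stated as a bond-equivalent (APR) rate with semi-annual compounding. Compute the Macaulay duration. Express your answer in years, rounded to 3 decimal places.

Periodic yield y = 0.01075. Discount each cash flow and weight by its period:
  t   CF        PV=CF/(1+0.01075)^t    t·PV
  1         5.00         4.9468         4.9468
  2         5.00         4.8942         9.7884
  3         5.00         4.8422        14.5265
  4         5.00         4.7907        19.1626
  5         5.00         4.7397        23.6985
  6         5.00         4.6893        28.1358
  7         5.00         4.6394        32.4759
  8         5.00         4.5901        36.7206
  9         5.00         4.5413        40.8713
  10      105.00        94.3521       943.5215
  Σ                    137.0257     1,153.8480
Price P = Σ PV = 137.0257.
Macaulay duration = Σ(t·PV) / P = 1,153.8480 / 137.0257 = 8.42067 half-year periods.
In years: 8.42067 / 2 = 4.21033 years.

4.210 years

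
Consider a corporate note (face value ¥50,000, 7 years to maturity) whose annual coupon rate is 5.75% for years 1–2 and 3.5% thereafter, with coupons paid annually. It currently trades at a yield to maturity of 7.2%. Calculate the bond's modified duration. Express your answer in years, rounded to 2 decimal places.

5.60 years

Periodic yield y = 0.072. First find Macaulay duration:
  t   CF        PV=CF/(1+0.072)^t    t·PV
  1     2,875.00     2,681.9030     2,681.9030
  2     2,875.00     2,501.7752     5,003.5503
  3     1,750.00     1,420.5407     4,261.6222
  4     1,750.00     1,325.1313     5,300.5251
  5     1,750.00     1,236.1299     6,180.6496
  6     1,750.00     1,153.1063     6,918.6377
  7    51,750.00    31,808.7686   222,661.3801
  Σ                 42,127.3550   253,008.2681
P = 42,127.3550; Macaulay duration = 253,008.2681 / 42,127.3550 = 6.00580 years.
Modified duration = D_Mac / (1 + y) = 6.00580 / 1.072 = 5.60242 years.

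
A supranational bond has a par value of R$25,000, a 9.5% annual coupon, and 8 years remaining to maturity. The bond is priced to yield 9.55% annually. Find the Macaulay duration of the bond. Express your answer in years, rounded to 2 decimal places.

Periodic yield y = 0.0955. Discount each cash flow and weight by its year:
  t   CF        PV=CF/(1+0.0955)^t    t·PV
  1     2,375.00     2,167.9598     2,167.9598
  2     2,375.00     1,978.9684     3,957.9367
  3     2,375.00     1,806.4522     5,419.3565
  4     2,375.00     1,648.9751     6,595.9002
  5     2,375.00     1,505.2260     7,526.1299
  6     2,375.00     1,374.0082     8,244.0492
  7     2,375.00     1,254.2293     8,779.6051
  8    27,375.00    13,196.3879   105,571.1031
  Σ                 24,932.2068   148,262.0406
Price P = Σ PV = 24,932.2068.
Macaulay duration = Σ(t·PV) / P = 148,262.0406 / 24,932.2068 = 5.94661 years.

5.95 years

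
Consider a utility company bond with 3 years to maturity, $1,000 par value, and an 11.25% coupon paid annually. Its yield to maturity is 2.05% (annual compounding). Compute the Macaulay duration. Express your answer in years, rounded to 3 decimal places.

2.740 years

Periodic yield y = 0.0205. Discount each cash flow and weight by its year:
  t   CF        PV=CF/(1+0.0205)^t    t·PV
  1       112.50       110.2401       110.2401
  2       112.50       108.0256       216.0511
  3     1,112.50     1,046.7934     3,140.3803
  Σ                  1,265.0591     3,466.6715
Price P = Σ PV = 1,265.0591.
Macaulay duration = Σ(t·PV) / P = 3,466.6715 / 1,265.0591 = 2.74032 years.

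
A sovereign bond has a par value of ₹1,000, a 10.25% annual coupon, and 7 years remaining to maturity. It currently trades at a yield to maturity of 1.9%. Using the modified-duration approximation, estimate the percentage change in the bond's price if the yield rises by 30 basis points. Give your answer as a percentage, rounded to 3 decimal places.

-1.670%

Periodic yield y = 0.019. Modified duration first:
  t   CF        PV=CF/(1+0.019)^t    t·PV
  1       102.50       100.5888       100.5888
  2       102.50        98.7133       197.4265
  3       102.50        96.8727       290.6180
  4       102.50        95.0664       380.2657
  5       102.50        93.2938       466.4692
  6       102.50        91.5543       549.3258
  7     1,102.50       966.4053     6,764.8372
  Σ                  1,542.4946     8,749.5312
P = 1,542.4946; D_Mac = 5.67233 yrs; D_mod = 5.67233/(1+0.019) = 5.56656 yrs.
ΔP/P ≈ -D_mod · Δy = -5.56656 × (+0.003) = -0.016700 = -1.6700%.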